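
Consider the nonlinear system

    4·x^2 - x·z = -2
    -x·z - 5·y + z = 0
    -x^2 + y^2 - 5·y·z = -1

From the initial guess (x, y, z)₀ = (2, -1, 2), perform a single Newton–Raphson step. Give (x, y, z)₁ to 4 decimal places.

(1.0000, 0.0000, 2.0000)

At (2, -1, 2): F = (14.0000, 3.0000, 8.0000).
Jacobian J = [[8·x - z, 0, -x], [-z, -5, -x + 1], [-2·x, 2·y - 5·z, -5·y]].
At the point, J = [[14.0000, 0.0000, -2.0000], [-2.0000, -5.0000, -1.0000], [-4.0000, -12.0000, 5.0000]] (det J = -526.0000).
Solving J·Δ = −F gives Δ = (-1.0000, 1.0000, 0.0000).
Then the next iterate is (x, y, z)₁ = (1.0000, 0.0000, 2.0000).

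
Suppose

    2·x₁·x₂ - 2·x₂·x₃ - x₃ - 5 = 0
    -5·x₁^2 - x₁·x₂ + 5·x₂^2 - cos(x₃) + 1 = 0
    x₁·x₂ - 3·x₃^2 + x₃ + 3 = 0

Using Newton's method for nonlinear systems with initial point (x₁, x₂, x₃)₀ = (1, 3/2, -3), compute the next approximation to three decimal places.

At (1, 3/2, -3): F = (10.000, 6.73999, -25.500).
Jacobian J = [[2·x₂, 2·x₁ - 2·x₃, -2·x₂ - 1], [-10·x₁ - x₂, -x₁ + 10·x₂, sin(x₃)], [x₂, x₁, -6·x₃ + 1]].
At the point, J = [[3.000, 8.000, -4.000], [-11.500, 14.000, -0.14112], [1.500, 1.000, 19.000]] (det J = 2674.72992).
Solving J·Δ = −F gives Δ = (-0.079, -0.532, 1.376).
Then the next iterate is (x₁, x₂, x₃)₁ = (0.921, 0.968, -1.624).

(0.921, 0.968, -1.624)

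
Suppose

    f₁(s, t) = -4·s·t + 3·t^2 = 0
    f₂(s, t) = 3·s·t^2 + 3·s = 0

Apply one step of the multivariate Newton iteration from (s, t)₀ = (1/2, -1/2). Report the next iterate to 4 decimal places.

(0.0714, -0.3214)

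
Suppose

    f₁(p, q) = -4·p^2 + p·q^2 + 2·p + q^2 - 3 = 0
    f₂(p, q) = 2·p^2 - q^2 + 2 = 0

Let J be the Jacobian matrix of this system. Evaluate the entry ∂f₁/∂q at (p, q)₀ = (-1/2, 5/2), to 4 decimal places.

∂f₁/∂q = 2·p·q + 2·q.
At (-1/2, 5/2) this is 2.5000.

2.5000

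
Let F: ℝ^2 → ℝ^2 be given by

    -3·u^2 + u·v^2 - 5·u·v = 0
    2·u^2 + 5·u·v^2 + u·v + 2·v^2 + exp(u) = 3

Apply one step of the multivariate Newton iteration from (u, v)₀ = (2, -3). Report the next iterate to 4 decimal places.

At (2, -3): F = (36.0000, 114.389056).
Jacobian J = [[-6·u + v^2 - 5·v, 2·u·v - 5·u], [4·u + 5·v^2 + v + exp(u), 10·u·v + u + 4·v]].
At the point, J = [[12.0000, -22.0000], [57.389056, -70.0000]] (det J = 422.559234).
Solving J·Δ = −F gives Δ = (0.0081, 1.6408).
Then the next iterate is (u, v)₁ = (2.0081, -1.3592).

(2.0081, -1.3592)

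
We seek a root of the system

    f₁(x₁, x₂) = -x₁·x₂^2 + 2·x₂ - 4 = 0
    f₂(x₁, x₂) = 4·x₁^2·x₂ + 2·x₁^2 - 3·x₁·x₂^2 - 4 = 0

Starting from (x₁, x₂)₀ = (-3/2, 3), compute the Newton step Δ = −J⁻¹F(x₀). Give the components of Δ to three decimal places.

(0.437, -1.052)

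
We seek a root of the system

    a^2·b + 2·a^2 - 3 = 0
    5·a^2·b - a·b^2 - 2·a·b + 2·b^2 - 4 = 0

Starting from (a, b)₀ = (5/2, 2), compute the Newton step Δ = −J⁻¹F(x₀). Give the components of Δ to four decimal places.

At (5/2, 2): F = (22.0000, 46.5000).
Jacobian J = [[2·a·b + 4·a, a^2], [10·a·b - b^2 - 2·b, 5·a^2 - 2·a·b - 2·a + 4·b]].
At the point, J = [[20.0000, 6.2500], [42.0000, 24.2500]] (det J = 222.5000).
Solving J·Δ = −F gives Δ = (-1.0916, -0.0270).

(-1.0916, -0.0270)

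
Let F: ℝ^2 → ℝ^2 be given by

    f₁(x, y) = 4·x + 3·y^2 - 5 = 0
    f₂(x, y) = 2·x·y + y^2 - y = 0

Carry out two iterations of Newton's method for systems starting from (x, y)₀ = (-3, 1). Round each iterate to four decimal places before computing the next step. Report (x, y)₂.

(-0.4169, 1.5503)

At (-3, 1): F = (-14.0000, -6.0000).
Jacobian J = [[4, 6·y], [2·y, 2·x + 2·y - 1]].
At the point, J = [[4.0000, 6.0000], [2.0000, -5.0000]] (det J = -32.0000).
Solving J·Δ = −F gives Δ = (3.3125, 0.1250).
Then the next iterate is (x, y)₁ = (0.3125, 1.1250).
Round to (0.3125, 1.1250) and repeat: F = (0.046875, 0.843750), J = [[4.0000, 6.7500], [2.2500, 1.8750]].
Δ = (-0.7294, 0.4253), so (x, y)₂ = (-0.4169, 1.5503).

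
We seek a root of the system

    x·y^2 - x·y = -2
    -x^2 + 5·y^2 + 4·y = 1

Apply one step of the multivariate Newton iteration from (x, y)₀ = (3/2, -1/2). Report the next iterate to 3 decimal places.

At (3/2, -1/2): F = (3.125, -4.000).
Jacobian J = [[y^2 - y, 2·x·y - x], [-2·x, 10·y + 4]].
At the point, J = [[0.750, -3.000], [-3.000, -1.000]] (det J = -9.750).
Solving J·Δ = −F gives Δ = (-1.551, 0.654).
Then the next iterate is (x, y)₁ = (-0.051, 0.154).

(-0.051, 0.154)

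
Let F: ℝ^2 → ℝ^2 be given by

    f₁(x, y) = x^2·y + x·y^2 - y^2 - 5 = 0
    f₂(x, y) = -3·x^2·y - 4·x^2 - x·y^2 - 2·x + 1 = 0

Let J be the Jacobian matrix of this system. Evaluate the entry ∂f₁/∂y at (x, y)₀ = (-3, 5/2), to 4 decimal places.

∂f₁/∂y = x^2 + 2·x·y - 2·y.
At (-3, 5/2) this is -11.0000.

-11.0000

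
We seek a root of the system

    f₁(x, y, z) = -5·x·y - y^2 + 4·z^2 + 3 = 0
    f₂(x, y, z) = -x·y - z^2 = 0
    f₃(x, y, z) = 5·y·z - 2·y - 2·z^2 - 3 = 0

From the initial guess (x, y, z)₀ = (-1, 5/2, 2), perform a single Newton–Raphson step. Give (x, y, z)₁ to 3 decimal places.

(-0.246, 1.931, 1.011)

At (-1, 5/2, 2): F = (25.250, -1.500, 9.000).
Jacobian J = [[-5·y, -5·x - 2·y, 8·z], [-y, -x, -2·z], [0, 5·z - 2, 5·y - 4·z]].
At the point, J = [[-12.500, 0.000, 16.000], [-2.500, 1.000, -4.000], [0.000, 8.000, 4.500]] (det J = -776.250).
Solving J·Δ = −F gives Δ = (0.754, -0.569, -0.989).
Then the next iterate is (x, y, z)₁ = (-0.246, 1.931, 1.011).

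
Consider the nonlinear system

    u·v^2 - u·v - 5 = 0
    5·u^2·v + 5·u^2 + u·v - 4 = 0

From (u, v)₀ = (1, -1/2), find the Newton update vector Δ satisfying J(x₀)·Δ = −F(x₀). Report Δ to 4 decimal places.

(2.1852, -1.3056)

At (1, -1/2): F = (-4.2500, -2.0000).
Jacobian J = [[v^2 - v, 2·u·v - u], [10·u·v + 10·u + v, 5·u^2 + u]].
At the point, J = [[0.7500, -2.0000], [4.5000, 6.0000]] (det J = 13.5000).
Solving J·Δ = −F gives Δ = (2.1852, -1.3056).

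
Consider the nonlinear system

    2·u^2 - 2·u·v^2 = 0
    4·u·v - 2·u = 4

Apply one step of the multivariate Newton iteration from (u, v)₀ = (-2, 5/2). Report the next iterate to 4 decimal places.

(-36.0000, -34.0000)

At (-2, 5/2): F = (33.0000, -20.0000).
Jacobian J = [[4·u - 2·v^2, -4·u·v], [4·v - 2, 4·u]].
At the point, J = [[-20.5000, 20.0000], [8.0000, -8.0000]] (det J = 4.0000).
Solving J·Δ = −F gives Δ = (-34.0000, -36.5000).
Then the next iterate is (u, v)₁ = (-36.0000, -34.0000).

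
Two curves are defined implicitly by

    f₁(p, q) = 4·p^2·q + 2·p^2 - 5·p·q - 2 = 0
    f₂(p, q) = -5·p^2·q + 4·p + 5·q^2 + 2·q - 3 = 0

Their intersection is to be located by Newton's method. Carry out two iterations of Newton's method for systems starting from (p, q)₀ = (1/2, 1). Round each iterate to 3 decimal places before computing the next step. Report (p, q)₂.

At (1/2, 1): F = (-3.000, 4.750).
Jacobian J = [[8·p·q + 4·p - 5·q, 4·p^2 - 5·p], [-10·p·q + 4, -5·p^2 + 10·q + 2]].
At the point, J = [[1.000, -1.500], [-1.000, 10.750]] (det J = 9.250).
Solving J·Δ = −F gives Δ = (2.716, -0.189).
Then the next iterate is (p, q)₁ = (3.216, 0.811).
Round to (3.216, 0.811) and repeat: F = (39.19601, -27.16487), J = [[29.67441, 25.29062], [-22.08176, -41.60328]].
Δ = (-1.396, 0.088), so (p, q)₂ = (1.820, 0.899).

(1.820, 0.899)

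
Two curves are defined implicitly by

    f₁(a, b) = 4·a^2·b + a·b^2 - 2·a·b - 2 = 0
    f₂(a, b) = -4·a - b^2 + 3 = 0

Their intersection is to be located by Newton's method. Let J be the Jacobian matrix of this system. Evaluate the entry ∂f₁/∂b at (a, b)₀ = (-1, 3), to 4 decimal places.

∂f₁/∂b = 4·a^2 + 2·a·b - 2·a.
At (-1, 3) this is 0.0000.

0.0000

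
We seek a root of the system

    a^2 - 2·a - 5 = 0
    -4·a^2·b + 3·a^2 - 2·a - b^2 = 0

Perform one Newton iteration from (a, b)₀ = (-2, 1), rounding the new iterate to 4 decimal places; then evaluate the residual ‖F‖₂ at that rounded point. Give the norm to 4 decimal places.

0.3536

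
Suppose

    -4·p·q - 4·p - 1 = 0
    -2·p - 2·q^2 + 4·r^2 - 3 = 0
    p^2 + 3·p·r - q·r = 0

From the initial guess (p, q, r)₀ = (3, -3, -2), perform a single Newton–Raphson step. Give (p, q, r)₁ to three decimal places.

At (3, -3, -2): F = (23.000, -11.000, -15.000).
Jacobian J = [[-4·q - 4, -4·p, 0], [-2, -4·q, 8·r], [2·p + 3·r, -r, 3·p - q]].
At the point, J = [[8.000, -12.000, 0.000], [-2.000, 12.000, -16.000], [0.000, 2.000, 12.000]] (det J = 1120.000).
Solving J·Δ = −F gives Δ = (0.371, 2.164, 0.889).
Then the next iterate is (p, q, r)₁ = (3.371, -0.836, -1.111).

(3.371, -0.836, -1.111)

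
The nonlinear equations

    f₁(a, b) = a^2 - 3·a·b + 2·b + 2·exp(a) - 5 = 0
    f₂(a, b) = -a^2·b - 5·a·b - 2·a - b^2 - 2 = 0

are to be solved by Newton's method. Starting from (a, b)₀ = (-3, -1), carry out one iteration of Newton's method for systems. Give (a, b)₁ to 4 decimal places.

(-0.7336, 0.2249)

At (-3, -1): F = (-6.900426, -3.0000).
Jacobian J = [[2·a - 3·b + 2·exp(a), -3·a + 2], [-2·a·b - 5·b - 2, -a^2 - 5·a - 2·b]].
At the point, J = [[-2.900426, 11.0000], [-3.0000, 8.0000]] (det J = 9.796593).
Solving J·Δ = −F gives Δ = (2.2664, 1.2249).
Then the next iterate is (a, b)₁ = (-0.7336, 0.2249).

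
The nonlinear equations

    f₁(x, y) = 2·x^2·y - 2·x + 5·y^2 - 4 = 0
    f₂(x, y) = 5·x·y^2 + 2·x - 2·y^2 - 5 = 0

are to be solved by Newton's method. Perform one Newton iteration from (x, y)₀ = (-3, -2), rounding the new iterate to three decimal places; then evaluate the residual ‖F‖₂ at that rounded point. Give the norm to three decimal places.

At (-3, -2): F = (-14.000, -79.000).
Jacobian J = [[4·x·y - 2, 2·x^2 + 10·y], [5·y^2 + 2, 10·x·y - 4·y]].
At the point, J = [[22.000, -2.000], [22.000, 68.000]] (det J = 1540.000).
Solving J·Δ = −F gives Δ = (0.721, 0.929).
Then the next iterate is (x, y)₁ = (-2.279, -1.071).
Re-evaluating at (-2.279, -1.071): F = (-4.83200, -24.92261), so ‖F‖₂ = 25.387.

25.387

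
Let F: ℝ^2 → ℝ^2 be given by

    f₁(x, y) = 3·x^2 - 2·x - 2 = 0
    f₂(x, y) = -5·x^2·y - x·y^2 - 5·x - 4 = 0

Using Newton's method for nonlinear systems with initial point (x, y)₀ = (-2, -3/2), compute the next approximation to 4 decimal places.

(-1.0000, -1.3750)

At (-2, -3/2): F = (14.0000, 40.5000).
Jacobian J = [[6·x - 2, 0], [-10·x·y - y^2 - 5, -5·x^2 - 2·x·y]].
At the point, J = [[-14.0000, 0.0000], [-37.2500, -26.0000]] (det J = 364.0000).
Solving J·Δ = −F gives Δ = (1.0000, 0.1250).
Then the next iterate is (x, y)₁ = (-1.0000, -1.3750).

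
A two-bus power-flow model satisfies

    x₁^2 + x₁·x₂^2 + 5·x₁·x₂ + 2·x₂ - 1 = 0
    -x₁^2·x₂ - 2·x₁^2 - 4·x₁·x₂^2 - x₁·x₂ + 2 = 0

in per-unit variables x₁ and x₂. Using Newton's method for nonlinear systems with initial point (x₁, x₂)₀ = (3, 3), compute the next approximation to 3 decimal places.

(-12.467, 13.800)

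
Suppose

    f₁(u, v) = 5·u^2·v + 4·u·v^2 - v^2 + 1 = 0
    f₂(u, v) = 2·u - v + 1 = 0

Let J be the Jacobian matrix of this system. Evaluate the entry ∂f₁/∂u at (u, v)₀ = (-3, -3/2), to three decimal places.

54.000

∂f₁/∂u = 10·u·v + 4·v^2.
At (-3, -3/2) this is 54.000.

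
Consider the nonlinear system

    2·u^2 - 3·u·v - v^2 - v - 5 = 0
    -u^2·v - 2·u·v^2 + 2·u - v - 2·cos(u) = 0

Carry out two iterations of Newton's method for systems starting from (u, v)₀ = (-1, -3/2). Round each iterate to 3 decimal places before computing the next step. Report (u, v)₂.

(-2.233, -0.881)

At (-1, -3/2): F = (-8.250, 4.41940).
Jacobian J = [[4·u - 3·v, -3·u - 2·v - 1], [-2·u·v - 2·v^2 + 2·sin(u) + 2, -u^2 - 4·u·v - 1]].
At the point, J = [[0.500, 5.000], [-7.18294, -8.000]] (det J = 31.91471).
Solving J·Δ = −F gives Δ = (-1.376, 1.788).
Then the next iterate is (u, v)₁ = (-2.376, 0.288).
Round to (-2.376, 0.288) and repeat: F = (7.97267, -4.82977), J = [[-10.368, 5.552], [1.81676, -3.90822]].
Δ = (0.143, -1.169), so (u, v)₂ = (-2.233, -0.881).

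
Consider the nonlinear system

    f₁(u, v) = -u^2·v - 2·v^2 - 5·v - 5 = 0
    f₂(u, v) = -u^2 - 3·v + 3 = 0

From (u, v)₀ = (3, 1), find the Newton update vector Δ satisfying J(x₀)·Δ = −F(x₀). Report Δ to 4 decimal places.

(-1.1000, -0.8000)

At (3, 1): F = (-21.0000, -9.0000).
Jacobian J = [[-2·u·v, -u^2 - 4·v - 5], [-2·u, -3]].
At the point, J = [[-6.0000, -18.0000], [-6.0000, -3.0000]] (det J = -90.0000).
Solving J·Δ = −F gives Δ = (-1.1000, -0.8000).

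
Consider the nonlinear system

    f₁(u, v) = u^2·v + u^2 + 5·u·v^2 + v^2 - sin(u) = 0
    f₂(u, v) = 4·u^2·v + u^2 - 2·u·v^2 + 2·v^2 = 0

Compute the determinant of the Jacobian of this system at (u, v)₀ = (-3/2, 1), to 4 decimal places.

J = [[2·u·v + 2·u + 5·v^2 - cos(u), u^2 + 10·u·v + 2·v], [8·u·v + 2·u - 2·v^2, 4·u^2 - 4·u·v + 4·v]].
At the point, J = [[-1.070737, -10.7500], [-17.0000, 19.0000]].
det J = -203.0940.

-203.0940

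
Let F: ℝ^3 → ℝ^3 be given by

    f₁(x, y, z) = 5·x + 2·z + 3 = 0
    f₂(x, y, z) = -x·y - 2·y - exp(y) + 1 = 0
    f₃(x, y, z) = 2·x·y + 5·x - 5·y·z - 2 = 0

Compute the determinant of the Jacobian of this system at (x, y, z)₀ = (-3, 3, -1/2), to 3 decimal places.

1872.297

J = [[5, 0, 2], [-y, -x - exp(y) - 2, 0], [2·y + 5, 2·x - 5·z, -5·y]].
At the point, J = [[5.000, 0.000, 2.000], [-3.000, -19.08554, 0.000], [11.000, -3.500, -15.000]].
det J = 1872.297.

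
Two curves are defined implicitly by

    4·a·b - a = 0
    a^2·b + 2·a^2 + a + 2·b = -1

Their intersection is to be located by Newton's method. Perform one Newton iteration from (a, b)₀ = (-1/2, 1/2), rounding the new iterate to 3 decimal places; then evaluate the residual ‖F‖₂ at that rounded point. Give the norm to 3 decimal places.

74.183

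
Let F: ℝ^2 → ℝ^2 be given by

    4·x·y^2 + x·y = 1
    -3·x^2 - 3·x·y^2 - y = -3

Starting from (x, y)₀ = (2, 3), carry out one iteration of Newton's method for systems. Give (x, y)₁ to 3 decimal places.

At (2, 3): F = (77.000, -66.000).
Jacobian J = [[4·y^2 + y, 8·x·y + x], [-6·x - 3·y^2, -6·x·y - 1]].
At the point, J = [[39.000, 50.000], [-39.000, -37.000]] (det J = 507.000).
Solving J·Δ = −F gives Δ = (-0.890, -0.846).
Then the next iterate is (x, y)₁ = (1.110, 2.154).

(1.110, 2.154)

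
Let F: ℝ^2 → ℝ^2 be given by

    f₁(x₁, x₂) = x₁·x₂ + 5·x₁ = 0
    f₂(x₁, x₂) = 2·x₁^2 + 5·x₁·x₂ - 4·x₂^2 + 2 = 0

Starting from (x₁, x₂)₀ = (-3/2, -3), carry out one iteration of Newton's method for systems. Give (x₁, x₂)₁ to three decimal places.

(38.500, 48.333)

At (-3/2, -3): F = (-3.000, -7.000).
Jacobian J = [[x₂ + 5, x₁], [4·x₁ + 5·x₂, 5·x₁ - 8·x₂]].
At the point, J = [[2.000, -1.500], [-21.000, 16.500]] (det J = 1.500).
Solving J·Δ = −F gives Δ = (40.000, 51.333).
Then the next iterate is (x₁, x₂)₁ = (38.500, 48.333).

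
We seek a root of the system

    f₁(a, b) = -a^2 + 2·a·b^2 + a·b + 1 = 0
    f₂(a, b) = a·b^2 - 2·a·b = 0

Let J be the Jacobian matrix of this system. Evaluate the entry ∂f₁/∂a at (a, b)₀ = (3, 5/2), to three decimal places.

∂f₁/∂a = -2·a + 2·b^2 + b.
At (3, 5/2) this is 9.000.

9.000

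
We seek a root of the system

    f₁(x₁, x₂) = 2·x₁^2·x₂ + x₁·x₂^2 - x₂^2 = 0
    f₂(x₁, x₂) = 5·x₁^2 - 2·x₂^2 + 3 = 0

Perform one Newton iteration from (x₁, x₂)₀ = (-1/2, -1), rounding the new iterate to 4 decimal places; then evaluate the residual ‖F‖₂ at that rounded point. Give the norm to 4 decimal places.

At (-1/2, -1): F = (-2.0000, 2.2500).
Jacobian J = [[4·x₁·x₂ + x₂^2, 2·x₁^2 + 2·x₁·x₂ - 2·x₂], [10·x₁, -4·x₂]].
At the point, J = [[3.0000, 3.5000], [-5.0000, 4.0000]] (det J = 29.5000).
Solving J·Δ = −F gives Δ = (0.5381, 0.1102).
Then the next iterate is (x₁, x₂)₁ = (0.0381, -0.8898).
Re-evaluating at (0.0381, -0.8898): F = (-0.764162, 1.423770), so ‖F‖₂ = 1.6159.

1.6159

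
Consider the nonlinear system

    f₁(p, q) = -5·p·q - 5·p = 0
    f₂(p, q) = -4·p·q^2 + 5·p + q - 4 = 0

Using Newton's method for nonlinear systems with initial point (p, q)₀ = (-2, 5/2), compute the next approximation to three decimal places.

(0.029, 2.551)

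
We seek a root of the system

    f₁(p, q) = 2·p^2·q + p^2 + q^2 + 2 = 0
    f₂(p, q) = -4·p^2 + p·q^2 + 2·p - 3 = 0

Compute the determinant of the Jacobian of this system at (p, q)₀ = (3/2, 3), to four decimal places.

199.5000

J = [[4·p·q + 2·p, 2·p^2 + 2·q], [-8·p + q^2 + 2, 2·p·q]].
At the point, J = [[21.0000, 10.5000], [-1.0000, 9.0000]].
det J = 199.5000.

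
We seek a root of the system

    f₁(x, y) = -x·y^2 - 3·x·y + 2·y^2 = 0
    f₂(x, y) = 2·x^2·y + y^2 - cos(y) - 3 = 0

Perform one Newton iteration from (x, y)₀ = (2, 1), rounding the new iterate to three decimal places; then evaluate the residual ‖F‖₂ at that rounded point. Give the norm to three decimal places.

At (2, 1): F = (-6.000, 5.45970).
Jacobian J = [[-y^2 - 3·y, -2·x·y - 3·x + 4·y], [4·x·y, 2·x^2 + 2·y + sin(y)]].
At the point, J = [[-4.000, -6.000], [8.000, 10.84147]] (det J = 4.63412).
Solving J·Δ = −F gives Δ = (6.968, -5.645).
Then the next iterate is (x, y)₁ = (8.968, -4.645).
Re-evaluating at (8.968, -4.645): F = (-25.37266, -728.50511), so ‖F‖₂ = 728.947.

728.947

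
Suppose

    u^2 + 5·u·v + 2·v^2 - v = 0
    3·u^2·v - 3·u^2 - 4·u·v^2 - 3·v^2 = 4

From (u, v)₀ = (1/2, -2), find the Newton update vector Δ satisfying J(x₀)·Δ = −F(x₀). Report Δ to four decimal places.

At (1/2, -2): F = (5.2500, -26.2500).
Jacobian J = [[2·u + 5·v, 5·u + 4·v - 1], [6·u·v - 6·u - 4·v^2, 3·u^2 - 8·u·v - 6·v]].
At the point, J = [[-9.0000, -6.5000], [-25.0000, 20.7500]] (det J = -349.2500).
Solving J·Δ = −F gives Δ = (-0.1766, 1.0523).

(-0.1766, 1.0523)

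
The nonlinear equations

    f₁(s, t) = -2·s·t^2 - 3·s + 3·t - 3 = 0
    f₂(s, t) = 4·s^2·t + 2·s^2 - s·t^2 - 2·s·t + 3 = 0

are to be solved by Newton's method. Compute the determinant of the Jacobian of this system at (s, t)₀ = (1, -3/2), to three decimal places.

27.750

J = [[-2·t^2 - 3, -4·s·t + 3], [8·s·t + 4·s - t^2 - 2·t, 4·s^2 - 2·s·t - 2·s]].
At the point, J = [[-7.500, 9.000], [-7.250, 5.000]].
det J = 27.750.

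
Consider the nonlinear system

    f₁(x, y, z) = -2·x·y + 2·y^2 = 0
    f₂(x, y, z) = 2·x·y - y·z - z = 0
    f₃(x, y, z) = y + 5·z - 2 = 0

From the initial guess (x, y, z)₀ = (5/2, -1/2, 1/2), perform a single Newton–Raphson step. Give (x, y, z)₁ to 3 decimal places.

(0.229, -0.396, 0.479)

At (5/2, -1/2, 1/2): F = (3.000, -2.750, 0.000).
Jacobian J = [[-2·y, -2·x + 4·y, 0], [2·y, 2·x - z, -y - 1], [0, 1, 5]].
At the point, J = [[1.000, -7.000, 0.000], [-1.000, 4.500, -0.500], [0.000, 1.000, 5.000]] (det J = -12.000).
Solving J·Δ = −F gives Δ = (-2.271, 0.104, -0.021).
Then the next iterate is (x, y, z)₁ = (0.229, -0.396, 0.479).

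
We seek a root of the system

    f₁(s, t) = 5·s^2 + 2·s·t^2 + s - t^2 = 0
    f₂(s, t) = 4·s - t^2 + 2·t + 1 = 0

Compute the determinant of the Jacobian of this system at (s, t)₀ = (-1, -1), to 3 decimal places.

J = [[10·s + 2·t^2 + 1, 4·s·t - 2·t], [4, -2·t + 2]].
At the point, J = [[-7.000, 6.000], [4.000, 4.000]].
det J = -52.000.

-52.000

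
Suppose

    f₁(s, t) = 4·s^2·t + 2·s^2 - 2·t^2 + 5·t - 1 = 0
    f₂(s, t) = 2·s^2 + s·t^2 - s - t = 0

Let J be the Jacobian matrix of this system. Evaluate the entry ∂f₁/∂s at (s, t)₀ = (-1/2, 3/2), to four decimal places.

∂f₁/∂s = 8·s·t + 4·s.
At (-1/2, 3/2) this is -8.0000.

-8.0000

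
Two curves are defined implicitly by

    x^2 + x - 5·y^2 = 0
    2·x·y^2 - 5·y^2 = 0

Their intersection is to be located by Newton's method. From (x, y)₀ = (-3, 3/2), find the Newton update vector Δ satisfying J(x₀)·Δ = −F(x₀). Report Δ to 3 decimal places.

(0.852, -0.634)

At (-3, 3/2): F = (-5.250, -24.750).
Jacobian J = [[2·x + 1, -10·y], [2·y^2, 4·x·y - 10·y]].
At the point, J = [[-5.000, -15.000], [4.500, -33.000]] (det J = 232.500).
Solving J·Δ = −F gives Δ = (0.852, -0.634).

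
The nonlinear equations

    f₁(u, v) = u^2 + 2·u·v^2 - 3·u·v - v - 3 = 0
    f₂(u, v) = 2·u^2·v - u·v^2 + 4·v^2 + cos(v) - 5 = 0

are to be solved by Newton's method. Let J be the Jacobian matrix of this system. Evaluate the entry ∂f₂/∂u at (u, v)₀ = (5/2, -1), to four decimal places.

∂f₂/∂u = 4·u·v - v^2.
At (5/2, -1) this is -11.0000.

-11.0000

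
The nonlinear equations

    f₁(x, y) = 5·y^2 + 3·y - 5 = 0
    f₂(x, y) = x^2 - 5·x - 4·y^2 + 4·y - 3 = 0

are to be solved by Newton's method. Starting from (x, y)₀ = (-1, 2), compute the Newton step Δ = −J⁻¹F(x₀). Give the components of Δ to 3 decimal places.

(0.851, -0.913)

At (-1, 2): F = (21.000, -5.000).
Jacobian J = [[0, 10·y + 3], [2·x - 5, -8·y + 4]].
At the point, J = [[0.000, 23.000], [-7.000, -12.000]] (det J = 161.000).
Solving J·Δ = −F gives Δ = (0.851, -0.913).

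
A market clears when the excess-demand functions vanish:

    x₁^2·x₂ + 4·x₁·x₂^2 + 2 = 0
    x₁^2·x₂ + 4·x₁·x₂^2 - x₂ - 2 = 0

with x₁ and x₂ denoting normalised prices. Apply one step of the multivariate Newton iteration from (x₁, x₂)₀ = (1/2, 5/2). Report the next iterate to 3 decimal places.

At (1/2, 5/2): F = (15.125, 8.625).
Jacobian J = [[2·x₁·x₂ + 4·x₂^2, x₁^2 + 8·x₁·x₂], [2·x₁·x₂ + 4·x₂^2, x₁^2 + 8·x₁·x₂ - 1]].
At the point, J = [[27.500, 10.250], [27.500, 9.250]] (det J = -27.500).
Solving J·Δ = −F gives Δ = (1.873, -6.500).
Then the next iterate is (x₁, x₂)₁ = (2.373, -4.000).

(2.373, -4.000)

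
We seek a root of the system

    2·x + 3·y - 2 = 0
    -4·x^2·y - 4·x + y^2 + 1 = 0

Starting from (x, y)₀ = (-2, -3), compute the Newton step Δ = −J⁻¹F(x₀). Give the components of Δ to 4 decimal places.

At (-2, -3): F = (-15.0000, 66.0000).
Jacobian J = [[2, 3], [-8·x·y - 4, -4·x^2 + 2·y]].
At the point, J = [[2.0000, 3.0000], [-52.0000, -22.0000]] (det J = 112.0000).
Solving J·Δ = −F gives Δ = (-1.1786, 5.7857).

(-1.1786, 5.7857)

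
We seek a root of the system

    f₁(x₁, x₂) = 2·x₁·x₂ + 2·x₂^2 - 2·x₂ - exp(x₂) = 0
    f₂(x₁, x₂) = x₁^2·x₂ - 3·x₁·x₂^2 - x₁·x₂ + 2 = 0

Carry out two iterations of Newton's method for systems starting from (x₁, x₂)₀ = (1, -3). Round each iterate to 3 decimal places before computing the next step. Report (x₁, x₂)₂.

(1.140, -0.885)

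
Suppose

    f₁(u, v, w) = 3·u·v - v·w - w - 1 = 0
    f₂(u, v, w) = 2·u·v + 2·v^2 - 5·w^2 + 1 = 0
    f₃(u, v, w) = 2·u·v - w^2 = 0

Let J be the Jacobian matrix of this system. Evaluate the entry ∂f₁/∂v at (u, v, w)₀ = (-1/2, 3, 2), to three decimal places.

∂f₁/∂v = 3·u - w.
At (-1/2, 3, 2) this is -3.500.

-3.500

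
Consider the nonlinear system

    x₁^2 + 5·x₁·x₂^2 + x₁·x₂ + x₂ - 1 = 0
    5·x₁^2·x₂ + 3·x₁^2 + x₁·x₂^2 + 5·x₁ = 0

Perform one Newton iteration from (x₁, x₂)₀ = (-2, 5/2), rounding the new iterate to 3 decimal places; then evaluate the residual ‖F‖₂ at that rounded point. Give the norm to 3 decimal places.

At (-2, 5/2): F = (-62.000, 39.500).
Jacobian J = [[2·x₁ + 5·x₂^2 + x₂, 10·x₁·x₂ + x₁ + 1], [10·x₁·x₂ + 6·x₁ + x₂^2 + 5, 5·x₁^2 + 2·x₁·x₂]].
At the point, J = [[29.750, -51.000], [-50.750, 10.000]] (det J = -2290.750).
Solving J·Δ = −F gives Δ = (0.609, -0.861).
Then the next iterate is (x₁, x₂)₁ = (-1.391, 1.639).
Re-evaluating at (-1.391, 1.639): F = (-18.38933, 10.96932), so ‖F‖₂ = 21.412.

21.412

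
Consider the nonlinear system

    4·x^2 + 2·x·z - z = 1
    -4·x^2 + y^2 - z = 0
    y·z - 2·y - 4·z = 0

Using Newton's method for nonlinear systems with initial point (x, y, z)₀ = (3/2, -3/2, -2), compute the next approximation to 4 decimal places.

At (3/2, -3/2, -2): F = (4.0000, -4.7500, 14.0000).
Jacobian J = [[8·x + 2·z, 0, 2·x - 1], [-8·x, 2·y, -1], [0, z - 2, y - 4]].
At the point, J = [[8.0000, 0.0000, 2.0000], [-12.0000, -3.0000, -1.0000], [0.0000, -4.0000, -5.5000]] (det J = 196.0000).
Solving J·Δ = −F gives Δ = (-0.8776, 1.4235, 1.5102).
Then the next iterate is (x, y, z)₁ = (0.6224, -0.0765, -0.4898).

(0.6224, -0.0765, -0.4898)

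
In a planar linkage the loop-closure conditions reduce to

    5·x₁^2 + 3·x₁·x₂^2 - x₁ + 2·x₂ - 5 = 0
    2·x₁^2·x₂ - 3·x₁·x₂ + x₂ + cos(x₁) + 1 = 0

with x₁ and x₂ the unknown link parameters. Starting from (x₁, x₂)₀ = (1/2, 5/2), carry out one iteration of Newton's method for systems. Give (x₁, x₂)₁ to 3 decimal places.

(1.130, -0.075)

At (1/2, 5/2): F = (10.125, 1.87758).
Jacobian J = [[10·x₁ + 3·x₂^2 - 1, 6·x₁·x₂ + 2], [4·x₁·x₂ - 3·x₂ - sin(x₁), 2·x₁^2 - 3·x₁ + 1]].
At the point, J = [[22.750, 9.500], [-2.97943, 0.000]] (det J = 28.30454).
Solving J·Δ = −F gives Δ = (0.630, -2.575).
Then the next iterate is (x₁, x₂)₁ = (1.130, -0.075).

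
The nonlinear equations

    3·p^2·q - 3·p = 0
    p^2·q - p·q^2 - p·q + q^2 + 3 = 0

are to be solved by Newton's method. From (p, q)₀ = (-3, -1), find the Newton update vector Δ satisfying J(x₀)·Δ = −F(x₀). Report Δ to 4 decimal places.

At (-3, -1): F = (-18.0000, -5.0000).
Jacobian J = [[6·p·q - 3, 3·p^2], [2·p·q - q^2 - q, p^2 - 2·p·q - p + 2·q]].
At the point, J = [[15.0000, 27.0000], [6.0000, 4.0000]] (det J = -102.0000).
Solving J·Δ = −F gives Δ = (0.6176, 0.3235).

(0.6176, 0.3235)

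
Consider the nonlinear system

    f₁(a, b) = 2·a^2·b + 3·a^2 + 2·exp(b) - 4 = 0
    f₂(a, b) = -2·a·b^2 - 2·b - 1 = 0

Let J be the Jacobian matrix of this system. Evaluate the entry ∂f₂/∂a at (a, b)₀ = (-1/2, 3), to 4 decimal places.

∂f₂/∂a = -2·b^2.
At (-1/2, 3) this is -18.0000.

-18.0000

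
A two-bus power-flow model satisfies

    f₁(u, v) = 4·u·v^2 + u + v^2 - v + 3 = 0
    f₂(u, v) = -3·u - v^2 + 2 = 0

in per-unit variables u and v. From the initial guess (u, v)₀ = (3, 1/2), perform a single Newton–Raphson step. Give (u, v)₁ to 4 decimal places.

At (3, 1/2): F = (8.7500, -7.2500).
Jacobian J = [[4·v^2 + 1, 8·u·v + 2·v - 1], [-3, -2·v]].
At the point, J = [[2.0000, 12.0000], [-3.0000, -1.0000]] (det J = 34.0000).
Solving J·Δ = −F gives Δ = (-2.3015, -0.3456).
Then the next iterate is (u, v)₁ = (0.6985, 0.1544).

(0.6985, 0.1544)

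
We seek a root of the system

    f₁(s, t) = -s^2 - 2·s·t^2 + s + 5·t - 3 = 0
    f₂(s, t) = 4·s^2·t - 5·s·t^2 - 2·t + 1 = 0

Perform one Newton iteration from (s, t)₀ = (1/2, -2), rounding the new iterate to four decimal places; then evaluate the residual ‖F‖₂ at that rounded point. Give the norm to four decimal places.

2.0312

At (1/2, -2): F = (-16.7500, -7.0000).
Jacobian J = [[-2·s - 2·t^2 + 1, -4·s·t + 5], [8·s·t - 5·t^2, 4·s^2 - 10·s·t - 2]].
At the point, J = [[-8.0000, 9.0000], [-28.0000, 9.0000]] (det J = 180.0000).
Solving J·Δ = −F gives Δ = (0.4875, 2.2944).
Then the next iterate is (s, t)₁ = (0.9875, 0.2944).
Re-evaluating at (0.9875, 0.2944): F = (-1.686832, 1.131604), so ‖F‖₂ = 2.0312.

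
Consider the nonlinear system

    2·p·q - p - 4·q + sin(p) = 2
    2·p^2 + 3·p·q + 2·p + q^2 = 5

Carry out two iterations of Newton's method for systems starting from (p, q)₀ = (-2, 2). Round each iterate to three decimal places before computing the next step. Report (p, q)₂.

(-5.263, -0.945)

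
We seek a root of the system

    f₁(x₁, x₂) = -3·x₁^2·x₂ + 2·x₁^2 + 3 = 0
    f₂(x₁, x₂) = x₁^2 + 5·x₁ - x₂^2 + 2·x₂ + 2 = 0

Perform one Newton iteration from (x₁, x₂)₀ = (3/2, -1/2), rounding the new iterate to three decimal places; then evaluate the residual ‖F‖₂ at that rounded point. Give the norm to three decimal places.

3.636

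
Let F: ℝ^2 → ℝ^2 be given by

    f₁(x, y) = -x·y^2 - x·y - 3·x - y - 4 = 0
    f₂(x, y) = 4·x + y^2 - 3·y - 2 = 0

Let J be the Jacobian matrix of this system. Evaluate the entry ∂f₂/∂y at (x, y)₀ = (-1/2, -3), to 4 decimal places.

∂f₂/∂y = 2·y - 3.
At (-1/2, -3) this is -9.0000.

-9.0000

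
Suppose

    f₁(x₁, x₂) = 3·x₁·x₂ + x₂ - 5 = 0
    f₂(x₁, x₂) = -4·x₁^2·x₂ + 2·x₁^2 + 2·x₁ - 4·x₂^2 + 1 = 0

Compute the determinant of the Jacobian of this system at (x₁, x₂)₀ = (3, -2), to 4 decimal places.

J = [[3·x₂, 3·x₁ + 1], [-8·x₁·x₂ + 4·x₁ + 2, -4·x₁^2 - 8·x₂]].
At the point, J = [[-6.0000, 10.0000], [62.0000, -20.0000]].
det J = -500.0000.

-500.0000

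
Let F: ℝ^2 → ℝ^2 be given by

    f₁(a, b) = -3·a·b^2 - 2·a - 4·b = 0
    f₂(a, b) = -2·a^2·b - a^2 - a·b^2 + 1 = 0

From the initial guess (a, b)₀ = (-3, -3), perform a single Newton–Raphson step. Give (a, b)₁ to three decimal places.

At (-3, -3): F = (99.000, 73.000).
Jacobian J = [[-3·b^2 - 2, -6·a·b - 4], [-4·a·b - 2·a - b^2, -2·a^2 - 2·a·b]].
At the point, J = [[-29.000, -58.000], [-39.000, -36.000]] (det J = -1218.000).
Solving J·Δ = −F gives Δ = (0.550, 1.432).
Then the next iterate is (a, b)₁ = (-2.450, -1.568).

(-2.450, -1.568)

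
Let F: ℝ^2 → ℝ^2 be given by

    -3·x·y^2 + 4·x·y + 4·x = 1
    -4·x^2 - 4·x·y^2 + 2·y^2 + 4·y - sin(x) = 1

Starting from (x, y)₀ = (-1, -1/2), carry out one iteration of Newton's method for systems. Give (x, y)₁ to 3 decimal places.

(-0.342, -0.704)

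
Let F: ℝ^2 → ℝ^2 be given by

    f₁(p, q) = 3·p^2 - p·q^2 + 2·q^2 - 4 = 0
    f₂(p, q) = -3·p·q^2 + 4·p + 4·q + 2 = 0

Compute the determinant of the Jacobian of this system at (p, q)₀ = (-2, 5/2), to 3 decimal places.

-325.500

J = [[6·p - q^2, -2·p·q + 4·q], [-3·q^2 + 4, -6·p·q + 4]].
At the point, J = [[-18.250, 20.000], [-14.750, 34.000]].
det J = -325.500.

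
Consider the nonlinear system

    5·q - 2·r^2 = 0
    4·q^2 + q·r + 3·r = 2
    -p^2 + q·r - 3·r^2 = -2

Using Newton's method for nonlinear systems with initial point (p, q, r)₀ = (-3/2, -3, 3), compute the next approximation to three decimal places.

(-5.563, -1.381, 0.925)

At (-3/2, -3, 3): F = (-33.000, 34.000, -36.250).
Jacobian J = [[0, 5, -4·r], [0, 8·q + r, q + 3], [-2·p, r, q - 6·r]].
At the point, J = [[0.000, 5.000, -12.000], [0.000, -21.000, 0.000], [3.000, 3.000, -21.000]] (det J = -756.000).
Solving J·Δ = −F gives Δ = (-4.063, 1.619, -2.075).
Then the next iterate is (p, q, r)₁ = (-5.563, -1.381, 0.925).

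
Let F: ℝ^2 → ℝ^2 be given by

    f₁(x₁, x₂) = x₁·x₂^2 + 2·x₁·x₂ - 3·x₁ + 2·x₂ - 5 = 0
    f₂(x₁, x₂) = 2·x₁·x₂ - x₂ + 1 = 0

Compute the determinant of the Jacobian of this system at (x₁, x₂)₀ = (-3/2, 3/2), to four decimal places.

7.5000

J = [[x₂^2 + 2·x₂ - 3, 2·x₁·x₂ + 2·x₁ + 2], [2·x₂, 2·x₁ - 1]].
At the point, J = [[2.2500, -5.5000], [3.0000, -4.0000]].
det J = 7.5000.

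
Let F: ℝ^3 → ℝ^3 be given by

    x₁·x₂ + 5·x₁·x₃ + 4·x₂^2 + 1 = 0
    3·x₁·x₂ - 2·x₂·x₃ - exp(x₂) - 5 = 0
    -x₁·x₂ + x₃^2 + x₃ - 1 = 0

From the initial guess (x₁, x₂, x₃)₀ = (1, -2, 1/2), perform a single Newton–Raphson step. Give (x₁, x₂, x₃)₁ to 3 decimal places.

(0.247, -0.679, 1.039)

At (1, -2, 1/2): F = (17.500, -9.13534, 1.750).
Jacobian J = [[x₂ + 5·x₃, x₁ + 8·x₂, 5·x₁], [3·x₂, 3·x₁ - 2·x₃ - exp(x₂), -2·x₂], [-x₂, -x₁, 2·x₃ + 1]].
At the point, J = [[0.500, -15.000, 5.000], [-6.000, 1.86466, 4.000], [2.000, -1.000, 2.000]] (det J = -284.78198).
Solving J·Δ = −F gives Δ = (-0.753, 1.321, 0.539).
Then the next iterate is (x₁, x₂, x₃)₁ = (0.247, -0.679, 1.039).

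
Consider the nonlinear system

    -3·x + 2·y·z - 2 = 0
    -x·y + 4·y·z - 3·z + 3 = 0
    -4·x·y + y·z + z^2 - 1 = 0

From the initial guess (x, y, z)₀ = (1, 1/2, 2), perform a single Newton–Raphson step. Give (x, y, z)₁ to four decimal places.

(-1.1327, 0.0487, 0.4071)

At (1, 1/2, 2): F = (-3.0000, 0.5000, 2.0000).
Jacobian J = [[-3, 2·z, 2·y], [-y, -x + 4·z, 4·y - 3], [-4·y, -4·x + z, y + 2·z]].
At the point, J = [[-3.0000, 4.0000, 1.0000], [-0.5000, 7.0000, -1.0000], [-2.0000, -2.0000, 4.5000]] (det J = -56.5000).
Solving J·Δ = −F gives Δ = (-2.1327, -0.4513, -1.5929).
Then the next iterate is (x, y, z)₁ = (-1.1327, 0.0487, 0.4071).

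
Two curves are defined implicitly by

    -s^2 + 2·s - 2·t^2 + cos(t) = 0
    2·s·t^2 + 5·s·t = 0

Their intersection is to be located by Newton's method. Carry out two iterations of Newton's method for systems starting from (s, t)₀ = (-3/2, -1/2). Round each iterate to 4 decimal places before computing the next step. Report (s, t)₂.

(-0.4480, -0.0545)

At (-3/2, -1/2): F = (-4.872417, 3.0000).
Jacobian J = [[-2·s + 2, -4·t - sin(t)], [2·t^2 + 5·t, 4·s·t + 5·s]].
At the point, J = [[5.0000, 2.479426], [-2.0000, -4.5000]] (det J = -17.541149).
Solving J·Δ = −F gives Δ = (0.8259, 0.2996).
Then the next iterate is (s, t)₁ = (-0.6741, -0.2004).
Round to (-0.6741, -0.2004) and repeat: F = (-0.902944, 0.621304), J = [[3.3482, 1.000661], [-0.921680, -2.830141]].
Δ = (0.2261, 0.1459), so (s, t)₂ = (-0.4480, -0.0545).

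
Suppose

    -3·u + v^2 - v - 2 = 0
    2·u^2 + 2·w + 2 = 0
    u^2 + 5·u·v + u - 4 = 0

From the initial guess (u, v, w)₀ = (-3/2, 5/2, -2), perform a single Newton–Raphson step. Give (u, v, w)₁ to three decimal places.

(0.609, 2.519, 3.077)

At (-3/2, 5/2, -2): F = (6.250, 2.500, -22.000).
Jacobian J = [[-3, 2·v - 1, 0], [4·u, 0, 2], [2·u + 5·v + 1, 5·u, 0]].
At the point, J = [[-3.000, 4.000, 0.000], [-6.000, 0.000, 2.000], [10.500, -7.500, 0.000]] (det J = 39.000).
Solving J·Δ = −F gives Δ = (2.109, 0.019, 5.077).
Then the next iterate is (u, v, w)₁ = (0.609, 2.519, 3.077).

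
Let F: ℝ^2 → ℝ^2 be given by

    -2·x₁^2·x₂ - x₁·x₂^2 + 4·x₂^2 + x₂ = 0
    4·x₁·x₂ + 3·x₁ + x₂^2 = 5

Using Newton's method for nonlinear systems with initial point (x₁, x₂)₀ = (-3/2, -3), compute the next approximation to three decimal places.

At (-3/2, -3): F = (60.000, 17.500).
Jacobian J = [[-4·x₁·x₂ - x₂^2, -2·x₁^2 - 2·x₁·x₂ + 8·x₂ + 1], [4·x₂ + 3, 4·x₁ + 2·x₂]].
At the point, J = [[-27.000, -36.500], [-9.000, -12.000]] (det J = -4.500).
Solving J·Δ = −F gives Δ = (-18.056, 15.000).
Then the next iterate is (x₁, x₂)₁ = (-19.556, 12.000).

(-19.556, 12.000)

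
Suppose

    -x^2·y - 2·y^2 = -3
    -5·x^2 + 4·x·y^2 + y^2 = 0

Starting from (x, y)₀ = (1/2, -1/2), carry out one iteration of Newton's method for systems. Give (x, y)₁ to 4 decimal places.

(1.7727, -2.3636)

At (1/2, -1/2): F = (2.6250, -0.5000).
Jacobian J = [[-2·x·y, -x^2 - 4·y], [-10·x + 4·y^2, 8·x·y + 2·y]].
At the point, J = [[0.5000, 1.7500], [-4.0000, -3.0000]] (det J = 5.5000).
Solving J·Δ = −F gives Δ = (1.2727, -1.8636).
Then the next iterate is (x, y)₁ = (1.7727, -2.3636).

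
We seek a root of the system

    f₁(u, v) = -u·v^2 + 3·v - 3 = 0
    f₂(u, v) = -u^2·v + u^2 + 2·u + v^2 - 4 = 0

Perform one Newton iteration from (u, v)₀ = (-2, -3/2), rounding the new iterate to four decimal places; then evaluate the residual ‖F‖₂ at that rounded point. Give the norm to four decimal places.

103.6051

At (-2, -3/2): F = (-3.0000, 4.2500).
Jacobian J = [[-v^2, -2·u·v + 3], [-2·u·v + 2·u + 2, -u^2 + 2·v]].
At the point, J = [[-2.2500, -3.0000], [-8.0000, -7.0000]] (det J = -8.2500).
Solving J·Δ = −F gives Δ = (4.0909, -4.0682).
Then the next iterate is (u, v)₁ = (2.0909, -5.5682).
Re-evaluating at (2.0909, -5.5682): F = (-84.532643, 59.901921), so ‖F‖₂ = 103.6051.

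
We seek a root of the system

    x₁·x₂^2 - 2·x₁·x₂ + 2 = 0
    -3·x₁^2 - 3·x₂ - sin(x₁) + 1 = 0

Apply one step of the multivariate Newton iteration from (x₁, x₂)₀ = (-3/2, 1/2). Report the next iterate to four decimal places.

At (-3/2, 1/2): F = (3.1250, -6.252505).
Jacobian J = [[x₂^2 - 2·x₂, 2·x₁·x₂ - 2·x₁], [-6·x₁ - cos(x₁), -3]].
At the point, J = [[-0.7500, 1.5000], [8.929263, -3.0000]] (det J = -11.143894).
Solving J·Δ = −F gives Δ = (0.0003, -2.0832).
Then the next iterate is (x₁, x₂)₁ = (-1.4997, -1.5832).

(-1.4997, -1.5832)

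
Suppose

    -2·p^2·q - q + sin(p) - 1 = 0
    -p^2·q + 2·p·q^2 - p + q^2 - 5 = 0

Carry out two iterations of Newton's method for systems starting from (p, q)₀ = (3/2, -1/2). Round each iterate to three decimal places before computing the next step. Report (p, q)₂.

(-1.441, -0.488)

At (3/2, -1/2): F = (2.74749, -4.375).
Jacobian J = [[-4·p·q + cos(p), -2·p^2 - 1], [-2·p·q + 2·q^2 - 1, -p^2 + 4·p·q + 2·q]].
At the point, J = [[3.07074, -5.500], [1.000, -6.250]] (det J = -13.69211).
Solving J·Δ = −F gives Δ = (-3.012, -1.182).
Then the next iterate is (p, q)₁ = (-1.512, -1.682).
Round to (-1.512, -1.682) and repeat: F = (7.37432, -5.36885), J = [[-10.11397, -5.57229], [-0.42812, 4.52259]].
Δ = (0.071, 1.194), so (p, q)₂ = (-1.441, -0.488).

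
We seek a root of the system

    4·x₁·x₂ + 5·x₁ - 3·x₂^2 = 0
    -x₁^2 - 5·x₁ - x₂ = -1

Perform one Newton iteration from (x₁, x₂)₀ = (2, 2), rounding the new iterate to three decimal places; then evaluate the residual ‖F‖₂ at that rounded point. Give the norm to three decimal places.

At (2, 2): F = (14.000, -15.000).
Jacobian J = [[4·x₂ + 5, 4·x₁ - 6·x₂], [-2·x₁ - 5, -1]].
At the point, J = [[13.000, -4.000], [-9.000, -1.000]] (det J = -49.000).
Solving J·Δ = −F gives Δ = (-1.510, -1.408).
Then the next iterate is (x₁, x₂)₁ = (0.490, 0.592).
Re-evaluating at (0.490, 0.592): F = (2.55893, -2.28210), so ‖F‖₂ = 3.429.

3.429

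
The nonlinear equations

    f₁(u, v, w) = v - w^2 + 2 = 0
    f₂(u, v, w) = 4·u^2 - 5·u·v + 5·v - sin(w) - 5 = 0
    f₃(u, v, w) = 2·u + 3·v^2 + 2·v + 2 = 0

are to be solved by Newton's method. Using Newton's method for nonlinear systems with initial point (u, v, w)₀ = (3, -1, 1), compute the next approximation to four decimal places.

At (3, -1, 1): F = (0.0000, 40.158529, 9.0000).
Jacobian J = [[0, 1, -2·w], [8·u - 5·v, -5·u + 5, -cos(w)], [2, 6·v + 2, 0]].
At the point, J = [[0.0000, 1.0000, -2.0000], [29.0000, -10.0000, -0.540302], [2.0000, -4.0000, 0.0000]] (det J = 190.919395).
Solving J·Δ = −F gives Δ = (-0.7145, 1.8928, 0.9464).
Then the next iterate is (u, v, w)₁ = (2.2855, 0.8928, 1.9464).

(2.2855, 0.8928, 1.9464)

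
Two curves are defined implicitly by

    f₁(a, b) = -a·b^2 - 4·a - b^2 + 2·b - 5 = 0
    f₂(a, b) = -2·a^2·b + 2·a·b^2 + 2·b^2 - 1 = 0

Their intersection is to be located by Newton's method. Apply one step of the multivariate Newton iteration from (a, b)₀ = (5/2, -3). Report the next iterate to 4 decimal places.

At (5/2, -3): F = (-52.5000, 99.5000).
Jacobian J = [[-b^2 - 4, -2·a·b - 2·b + 2], [-4·a·b + 2·b^2, -2·a^2 + 4·a·b + 4·b]].
At the point, J = [[-13.0000, 23.0000], [48.0000, -54.5000]] (det J = -395.5000).
Solving J·Δ = −F gives Δ = (1.4482, 3.1011).
Then the next iterate is (a, b)₁ = (3.9482, 0.1011).

(3.9482, 0.1011)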